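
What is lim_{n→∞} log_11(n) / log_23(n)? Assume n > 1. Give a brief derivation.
lim = ln(23) / ln(11) = log_11(23)

Change of base: log_11(n) = ln n / ln 11 and log_23(n) = ln n / ln 23. The ratio is (ln n / ln 11) · (ln 23 / ln n) = ln 23 / ln 11, a constant independent of n. So the limit is ln 23 / ln 11 = log_11(23).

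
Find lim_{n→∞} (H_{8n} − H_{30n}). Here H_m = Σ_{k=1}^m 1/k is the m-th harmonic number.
lim = ln(8/30) = ln(4/15)

Euler-Maclaurin gives H_m = ln m + γ + 1/(2m) + O(1/m^2). The γ and O(1/m) terms cancel in the difference:
  H_{8n} − H_{30n} = ln(8n) − ln(30n) + O(1/n) = ln(8/30) + O(1/n).
Hence the limit is ln(8/30) = ln(4/15).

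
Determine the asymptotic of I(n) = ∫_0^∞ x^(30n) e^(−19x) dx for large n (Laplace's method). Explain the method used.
I(n) ~ (sqrt(2π·30n) / 19) · (30n/(19e))^(30n)

Write the integrand as exp(30n ln x − 19x) and set f(x) = 30n ln x − 19x. Then f'(x) = 30n/x − 19 = 0 at x* = 30n/19, and f''(x*) = −30n/x*^2 = −19^2/(30n). Laplace's method (interior maximum) gives
  I(n) ~ e^(f(x*)) · sqrt(2π / |f''(x*)|)
        = exp(30n ln(30n/19) − 30n) · sqrt(2π · 30n / 19^2)
        = (30n/19)^(30n) e^(−30n) · sqrt(2π·30n) / 19
        = (sqrt(2π·30n) / 19) · (30n/(19e))^(30n).
This matches Γ(30n+1)/19^(30n+1) with Stirling applied to Γ.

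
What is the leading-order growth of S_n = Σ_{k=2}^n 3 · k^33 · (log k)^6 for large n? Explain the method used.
S_n ~ 3 · n^34 · (log n)^6 / 34

By integral comparison, S_n = ∫_1^n 3 · x^33 · (log x)^6 dx + O(n^33 · (log n)^6). For the integral, the leading term of ∫_1^n x^33 (log x)^6 dx is n^34/34 · (log n)^6 (by repeated integration by parts; each step lowers the log-exponent and produces a relatively O(1/log n) correction). Hence S_n ~ 3 · n^34 · (log n)^6 / 34.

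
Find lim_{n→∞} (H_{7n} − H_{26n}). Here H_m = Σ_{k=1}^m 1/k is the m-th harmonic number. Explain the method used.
lim = ln(7/26)

Euler-Maclaurin gives H_m = ln m + γ + 1/(2m) + O(1/m^2). The γ and O(1/m) terms cancel in the difference:
  H_{7n} − H_{26n} = ln(7n) − ln(26n) + O(1/n) = ln(7/26) + O(1/n).
Hence the limit is ln(7/26).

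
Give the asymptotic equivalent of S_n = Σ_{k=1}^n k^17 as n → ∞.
S_n ~ n^18 / 18

By integral comparison (Euler-Maclaurin), Σ_{k=1}^n k^17 = ∫_0^n x^17 dx + O(n^17) = n^18/18 + O(n^17). (Equivalently, Faulhaber's formula gives the same leading term.)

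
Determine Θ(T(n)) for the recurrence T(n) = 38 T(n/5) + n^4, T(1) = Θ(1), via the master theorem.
T(n) = Θ(n^4)

log_5 38 ≈ 2.260. f(n) = n^4 dominates n^(log_5 38) since 4 > 2.260, and the regularity condition a·f(n/b) = 38·(n/5)^4 = (38/625)·n^4 ≤ c·f(n) holds with c = 38/625 ≈ 0.0608 < 1. So this is Case 3: T(n) = Θ(f(n)) = Θ(n^4).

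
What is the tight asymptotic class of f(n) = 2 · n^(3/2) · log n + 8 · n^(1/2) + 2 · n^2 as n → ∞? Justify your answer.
f(n) ∈ Θ(n^2)

Compare the terms by growth order. For large n, n^a · (log n)^b dominates n^a' · (log n)^b' iff a > a', or (a = a' and b > b'). Ranking the 3 terms shows the dominant one is 2 · n^2. Hence f(n) ∈ Θ(n^2).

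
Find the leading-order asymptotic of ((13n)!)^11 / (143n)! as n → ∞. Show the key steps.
((13n)!)^11/(143n)! ~ ((2π·13n)^(10/2) / sqrt(11)) · 11^(−11·13n)  →  0

Write N = 13n. Stirling: N! ~ sqrt(2π N)(N/e)^N and (11N)! ~ sqrt(2π·11N)·(11N/e)^(11N).
  (N!)^11/(11N)! ~ (2π N)^(11/2) (N/e)^(11N) / [sqrt(2π·11N) (11N/e)^(11N)]
     = (2π N)^(11/2) / sqrt(2π·11N) · (N/(11N))^(11N)
     = (2π N)^((11−1)/2) / sqrt(11) · 11^(−11N).
Since 11^11 > 1, the factor 11^(−11N) decays exponentially, so the ratio → 0. Substituting N = 13n gives the stated form.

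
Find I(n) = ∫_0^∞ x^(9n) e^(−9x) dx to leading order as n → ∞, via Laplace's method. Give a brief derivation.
I(n) ~ (sqrt(2π·9n) / 9) · (9n/(9e))^(9n)

Write the integrand as exp(9n ln x − 9x) and set f(x) = 9n ln x − 9x. Then f'(x) = 9n/x − 9 = 0 at x* = 9n/9, and f''(x*) = −9n/x*^2 = −9^2/(9n). Laplace's method (interior maximum) gives
  I(n) ~ e^(f(x*)) · sqrt(2π / |f''(x*)|)
        = exp(9n ln(9n/9) − 9n) · sqrt(2π · 9n / 9^2)
        = (9n/9)^(9n) e^(−9n) · sqrt(2π·9n) / 9
        = (sqrt(2π·9n) / 9) · (9n/(9e))^(9n).
This matches Γ(9n+1)/9^(9n+1) with Stirling applied to Γ.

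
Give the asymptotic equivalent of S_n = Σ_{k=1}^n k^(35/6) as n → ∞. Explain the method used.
S_n ~ (6/41) · n^(41/6)

Integral comparison: Σ_{k=1}^n k^(35/6) = ∫_0^n x^(35/6) dx + O(n^(35/6)). The integral is n^(1 + 35/6) / (1 + 35/6) = n^((35+6)/6) / ((35+6)/6) = (6/41) · n^(41/6).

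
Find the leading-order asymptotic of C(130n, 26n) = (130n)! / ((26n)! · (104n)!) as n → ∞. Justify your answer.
C(130n, 26n) ~ (3125/256)^(26n) · sqrt(5/(8π·26n))

Write N = 26n. Apply Stirling to each factorial:
  (5N)! ~ sqrt(2π·5N) · (5N/e)^(5N),
  N! ~ sqrt(2π N) · (N/e)^N,
  (4N)! ~ sqrt(2π·4N) · (4N/e)^(4N).
The exponential factors combine to (5N)^(5N) / (N^N · (4N)^(4N)) = 5^(5N)/4^(4N) = (5^5/4^4)^N = (3125/256)^N.
The square-root prefactors combine to sqrt(2π·5N) / (sqrt(2π N)·sqrt(2π·4N)) = sqrt(5 / (2π·4·N)) = sqrt(5/(8π·26n)).
Substituting N = 26n: C(130n, 26n) ~ (3125/256)^(26n) · sqrt(5/(8π·26n)).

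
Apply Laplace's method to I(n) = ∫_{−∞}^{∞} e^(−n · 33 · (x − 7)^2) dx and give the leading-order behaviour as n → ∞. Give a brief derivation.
I(n) = sqrt(π/(33n))

Here φ(x) = 33 · (x − 7)^2 has its unique minimum at x* = 7 with φ(x*) = 0 and φ''(x*) = 66. Laplace's method gives
  I(n) ~ e^(−n φ(x*)) · sqrt(2π / (n · φ''(x*))) = sqrt(2π / (66n)) = sqrt(π/(33n)).
This is exact: substituting u = (x − 7)·sqrt(33n) gives I(n) = (1/sqrt(33n)) ∫_{−∞}^{∞} e^(−u^2) du = sqrt(π/(33n)).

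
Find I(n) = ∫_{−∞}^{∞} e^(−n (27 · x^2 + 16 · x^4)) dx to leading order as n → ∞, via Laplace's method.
I(n) ~ sqrt(π/(27n))

φ(x) = 27 · x^2 + 16 · x^4 has its unique global minimum at x* = 0 (since φ'(x) = 54x + 64x^3 = 0 only at x = 0 for real x with both coefficients positive, and φ → ∞ as |x| → ∞). At x* = 0, φ(0) = 0 and φ''(0) = 54. Laplace's method then gives
  I(n) ~ sqrt(2π / (n · φ''(0))) · e^(−n φ(0)) = sqrt(2π / (54n)) = sqrt(π/(27n)).
The 16 · x^4 term contributes only at subleading order (an O(1/n) relative correction).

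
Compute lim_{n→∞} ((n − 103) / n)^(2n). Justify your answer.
lim = e^(−206)

Rewrite as (1 − 103/n)^(2n). By the standard limit (1 + x/n)^n → e^x, we have (1 − 103/n)^n → e^(−103), and raising to the 2nd power gives e^(−206).
More precisely, ln[(1 − 103/n)^(2n)] = 2n · ln(1 − 103/n) = 2n · (-103/n + O(1/n^2)) = -206 + O(1/n) → -206.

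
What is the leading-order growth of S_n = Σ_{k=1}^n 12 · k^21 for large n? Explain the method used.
S_n ~ 6 · n^22 / 11

By integral comparison (Euler-Maclaurin), Σ_{k=1}^n 12 · k^21 = 12 · ∫_0^n x^21 dx + O(n^21) = 12 · n^22/22 = 6 · n^22 / 11 + O(n^21). (Equivalently, Faulhaber's formula gives the same leading term.)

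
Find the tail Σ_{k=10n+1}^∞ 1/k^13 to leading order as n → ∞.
Σ_{k>10n} 1/k^13 ~ 1/(12 · (10n)^12)

Compare to the integral: ∫_{10n}^∞ x^(−13) dx = [−x^(−12)/12]_{10n}^∞ = 1/((13−1)·(10n)^12). Euler-Maclaurin then gives
  Σ_{k>10n} 1/k^13 = ∫_{10n}^∞ dx/x^13 − 1/(2·(10n)^13) + O(1/(10n)^14).
(Equivalently this is ζ(13) − Σ_{k≤10n} 1/k^13.)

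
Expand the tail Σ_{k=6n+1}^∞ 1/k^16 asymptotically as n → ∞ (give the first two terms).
Σ_{k>6n} 1/k^16 = 1/(15 · (6n)^15) − 1/(2 · (6n)^16) + O(1/(6n)^17)

Compare to the integral: ∫_{6n}^∞ x^(−16) dx = [−x^(−15)/15]_{6n}^∞ = 1/((16−1)·(6n)^15). The Euler-Maclaurin correction adds −f(6n)/2 = −1/(2·(6n)^16). Euler-Maclaurin then gives
  Σ_{k>6n} 1/k^16 = ∫_{6n}^∞ dx/x^16 − 1/(2·(6n)^16) + O(1/(6n)^17).
(Equivalently this is ζ(16) − Σ_{k≤6n} 1/k^16.)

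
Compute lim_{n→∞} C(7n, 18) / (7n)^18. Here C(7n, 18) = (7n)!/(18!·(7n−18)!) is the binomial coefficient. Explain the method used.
lim = 1/18! = 1/6402373705728000

With N = 7n → ∞: C(N, 18) / N^18 = [N(N−1)…(N−17)] / (18! · N^18) = (1/18!) · 1 · (1 − 1/(7n)) · … · (1 − 17/(7n)). Each factor → 1 as N → ∞, so the limit is 1/18! = 1/6402373705728000.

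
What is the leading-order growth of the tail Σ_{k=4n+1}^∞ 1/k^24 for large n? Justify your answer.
Σ_{k>4n} 1/k^24 ~ 1/(23 · (4n)^23)

Compare to the integral: ∫_{4n}^∞ x^(−24) dx = [−x^(−23)/23]_{4n}^∞ = 1/((24−1)·(4n)^23). Euler-Maclaurin then gives
  Σ_{k>4n} 1/k^24 = ∫_{4n}^∞ dx/x^24 − 1/(2·(4n)^24) + O(1/(4n)^25).
(Equivalently this is ζ(24) − Σ_{k≤4n} 1/k^24.)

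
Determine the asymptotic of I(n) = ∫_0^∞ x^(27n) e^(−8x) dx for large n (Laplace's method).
I(n) ~ (sqrt(2π·27n) / 8) · (27n/(8e))^(27n)

Write the integrand as exp(27n ln x − 8x) and set f(x) = 27n ln x − 8x. Then f'(x) = 27n/x − 8 = 0 at x* = 27n/8, and f''(x*) = −27n/x*^2 = −8^2/(27n). Laplace's method (interior maximum) gives
  I(n) ~ e^(f(x*)) · sqrt(2π / |f''(x*)|)
        = exp(27n ln(27n/8) − 27n) · sqrt(2π · 27n / 8^2)
        = (27n/8)^(27n) e^(−27n) · sqrt(2π·27n) / 8
        = (sqrt(2π·27n) / 8) · (27n/(8e))^(27n).
This matches Γ(27n+1)/8^(27n+1) with Stirling applied to Γ.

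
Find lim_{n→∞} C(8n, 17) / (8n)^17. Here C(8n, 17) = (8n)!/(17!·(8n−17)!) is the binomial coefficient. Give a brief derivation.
lim = 1/17! = 1/355687428096000

With N = 8n → ∞: C(N, 17) / N^17 = [N(N−1)…(N−16)] / (17! · N^17) = (1/17!) · 1 · (1 − 1/(8n)) · … · (1 − 16/(8n)). Each factor → 1 as N → ∞, so the limit is 1/17! = 1/355687428096000.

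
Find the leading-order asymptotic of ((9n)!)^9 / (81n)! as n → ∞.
((9n)!)^9/(81n)! ~ ((2π·9n)^(8/2) / 3) · 9^(−9·9n)  →  0

Write N = 9n. Stirling: N! ~ sqrt(2π N)(N/e)^N and (9N)! ~ sqrt(2π·9N)·(9N/e)^(9N).
  (N!)^9/(9N)! ~ (2π N)^(9/2) (N/e)^(9N) / [sqrt(2π·9N) (9N/e)^(9N)]
     = (2π N)^(9/2) / sqrt(2π·9N) · (N/(9N))^(9N)
     = (2π N)^((9−1)/2) / 3 · 9^(−9N).
Since 9^9 > 1, the factor 9^(−9N) decays exponentially, so the ratio → 0. Substituting N = 9n gives the stated form.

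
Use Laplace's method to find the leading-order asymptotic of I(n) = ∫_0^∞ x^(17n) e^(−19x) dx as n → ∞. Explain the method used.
I(n) ~ (sqrt(2π·17n) / 19) · (17n/(19e))^(17n)

Write the integrand as exp(17n ln x − 19x) and set f(x) = 17n ln x − 19x. Then f'(x) = 17n/x − 19 = 0 at x* = 17n/19, and f''(x*) = −17n/x*^2 = −19^2/(17n). Laplace's method (interior maximum) gives
  I(n) ~ e^(f(x*)) · sqrt(2π / |f''(x*)|)
        = exp(17n ln(17n/19) − 17n) · sqrt(2π · 17n / 19^2)
        = (17n/19)^(17n) e^(−17n) · sqrt(2π·17n) / 19
        = (sqrt(2π·17n) / 19) · (17n/(19e))^(17n).
This matches Γ(17n+1)/19^(17n+1) with Stirling applied to Γ.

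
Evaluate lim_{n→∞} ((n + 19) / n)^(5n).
lim = e^95

Rewrite as (1 + 19/n)^(5n). By the standard limit (1 + x/n)^n → e^x, we have (1 + 19/n)^n → e^19, and raising to the 5th power gives e^95.
More precisely, ln[(1 + 19/n)^(5n)] = 5n · ln(1 + 19/n) = 5n · (19/n + O(1/n^2)) = 95 + O(1/n) → 95.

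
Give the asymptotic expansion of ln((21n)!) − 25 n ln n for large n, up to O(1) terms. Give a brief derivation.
ln((21n)!) − 25 n ln n = −4 n ln n + 21(ln 21 − 1) n + (1/2) ln(2π·21n) + O(1/n)

Stirling: ln((21n)!) = 21n ln(21n) − 21n + (1/2) ln(2π·21n) + O(1/n).
Expand 21n ln(21n) = 21n (ln n + ln 21) = 21n ln n + 21n ln 21.
Subtract 25n ln n: leading term is (21 − 25) n ln n = −4 n ln n. The next term is 21n ln 21 − 21n = 21(ln 21 − 1) n. Then the (1/2) ln(2π·21n) correction.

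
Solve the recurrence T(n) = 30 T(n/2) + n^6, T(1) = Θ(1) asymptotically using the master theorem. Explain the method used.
T(n) = Θ(n^6)

log_2 30 ≈ 4.907. f(n) = n^6 dominates n^(log_2 30) since 6 > 4.907, and the regularity condition a·f(n/b) = 30·(n/2)^6 = (30/64)·n^6 ≤ c·f(n) holds with c = 30/64 ≈ 0.469 < 1. So this is Case 3: T(n) = Θ(f(n)) = Θ(n^6).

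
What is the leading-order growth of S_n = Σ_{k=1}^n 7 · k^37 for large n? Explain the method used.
S_n ~ 7 · n^38 / 38

By integral comparison (Euler-Maclaurin), Σ_{k=1}^n 7 · k^37 = 7 · ∫_0^n x^37 dx + O(n^37) = 7 · n^38/38 + O(n^37). (Equivalently, Faulhaber's formula gives the same leading term.)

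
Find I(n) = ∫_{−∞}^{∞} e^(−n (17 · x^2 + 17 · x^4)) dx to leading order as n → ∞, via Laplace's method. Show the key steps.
I(n) ~ sqrt(π/(17n))

φ(x) = 17 · x^2 + 17 · x^4 has its unique global minimum at x* = 0 (since φ'(x) = 34x + 68x^3 = 0 only at x = 0 for real x with both coefficients positive, and φ → ∞ as |x| → ∞). At x* = 0, φ(0) = 0 and φ''(0) = 34. Laplace's method then gives
  I(n) ~ sqrt(2π / (n · φ''(0))) · e^(−n φ(0)) = sqrt(2π / (34n)) = sqrt(π/(17n)).
The 17 · x^4 term contributes only at subleading order (an O(1/n) relative correction).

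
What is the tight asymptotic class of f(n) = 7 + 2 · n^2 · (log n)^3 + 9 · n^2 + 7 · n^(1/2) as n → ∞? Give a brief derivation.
f(n) ∈ Θ(n^2 · (log n)^3)

Compare the terms by growth order. For large n, n^a · (log n)^b dominates n^a' · (log n)^b' iff a > a', or (a = a' and b > b'). Ranking the 4 terms shows the dominant one is 2 · n^2 · (log n)^3. Hence f(n) ∈ Θ(n^2 · (log n)^3).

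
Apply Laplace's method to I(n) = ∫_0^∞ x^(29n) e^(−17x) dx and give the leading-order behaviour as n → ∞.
I(n) ~ (sqrt(2π·29n) / 17) · (29n/(17e))^(29n)

Write the integrand as exp(29n ln x − 17x) and set f(x) = 29n ln x − 17x. Then f'(x) = 29n/x − 17 = 0 at x* = 29n/17, and f''(x*) = −29n/x*^2 = −17^2/(29n). Laplace's method (interior maximum) gives
  I(n) ~ e^(f(x*)) · sqrt(2π / |f''(x*)|)
        = exp(29n ln(29n/17) − 29n) · sqrt(2π · 29n / 17^2)
        = (29n/17)^(29n) e^(−29n) · sqrt(2π·29n) / 17
        = (sqrt(2π·29n) / 17) · (29n/(17e))^(29n).
This matches Γ(29n+1)/17^(29n+1) with Stirling applied to Γ.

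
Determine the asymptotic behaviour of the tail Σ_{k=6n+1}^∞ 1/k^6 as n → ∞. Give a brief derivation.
Σ_{k>6n} 1/k^6 ~ 1/(5 · (6n)^5)

Compare to the integral: ∫_{6n}^∞ x^(−6) dx = [−x^(−5)/5]_{6n}^∞ = 1/((6−1)·(6n)^5). Euler-Maclaurin then gives
  Σ_{k>6n} 1/k^6 = ∫_{6n}^∞ dx/x^6 − 1/(2·(6n)^6) + O(1/(6n)^7).
(Equivalently this is ζ(6) − Σ_{k≤6n} 1/k^6.)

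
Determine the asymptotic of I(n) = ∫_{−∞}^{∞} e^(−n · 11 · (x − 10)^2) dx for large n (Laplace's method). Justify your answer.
I(n) = sqrt(π/(11n))

Here φ(x) = 11 · (x − 10)^2 has its unique minimum at x* = 10 with φ(x*) = 0 and φ''(x*) = 22. Laplace's method gives
  I(n) ~ e^(−n φ(x*)) · sqrt(2π / (n · φ''(x*))) = sqrt(2π / (22n)) = sqrt(π/(11n)).
This is exact: substituting u = (x − 10)·sqrt(11n) gives I(n) = (1/sqrt(11n)) ∫_{−∞}^{∞} e^(−u^2) du = sqrt(π/(11n)).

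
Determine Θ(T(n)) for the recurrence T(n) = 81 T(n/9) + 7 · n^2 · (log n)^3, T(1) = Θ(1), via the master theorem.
T(n) = Θ(n^2 · (log n)^4)

Here log_9 81 = 2 and f(n) = 7 · n^2 · (log n)^3 = Θ(n^(log_9 81) · (log n)^3). This is the extended Case 2 of the master theorem (f matches the critical exponent up to log factors), giving T(n) = Θ(n^(log_9 81) · (log n)^(3+1)) = Θ(n^2 · (log n)^4).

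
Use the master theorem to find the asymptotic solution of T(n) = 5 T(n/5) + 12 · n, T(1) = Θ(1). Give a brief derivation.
T(n) = Θ(n log n)

log_5 5 = 1, and f(n) = 12 · n = Θ(n^(log_5 5)). This is Case 2 of the master theorem: T(n) = Θ(f(n) · log n) = Θ(n log n).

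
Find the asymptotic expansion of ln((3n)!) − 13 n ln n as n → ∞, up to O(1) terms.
ln((3n)!) − 13 n ln n = −10 n ln n + 3(ln 3 − 1) n + (1/2) ln(2π·3n) + O(1/n)

Stirling: ln((3n)!) = 3n ln(3n) − 3n + (1/2) ln(2π·3n) + O(1/n).
Expand 3n ln(3n) = 3n (ln n + ln 3) = 3n ln n + 3n ln 3.
Subtract 13n ln n: leading term is (3 − 13) n ln n = −10 n ln n. The next term is 3n ln 3 − 3n = 3(ln 3 − 1) n. Then the (1/2) ln(2π·3n) correction.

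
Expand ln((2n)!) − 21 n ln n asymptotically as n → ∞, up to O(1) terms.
ln((2n)!) − 21 n ln n = −19 n ln n + 2(ln 2 − 1) n + (1/2) ln(2π·2n) + O(1/n)

Stirling: ln((2n)!) = 2n ln(2n) − 2n + (1/2) ln(2π·2n) + O(1/n).
Expand 2n ln(2n) = 2n (ln n + ln 2) = 2n ln n + 2n ln 2.
Subtract 21n ln n: leading term is (2 − 21) n ln n = −19 n ln n. The next term is 2n ln 2 − 2n = 2(ln 2 − 1) n. Then the (1/2) ln(2π·2n) correction.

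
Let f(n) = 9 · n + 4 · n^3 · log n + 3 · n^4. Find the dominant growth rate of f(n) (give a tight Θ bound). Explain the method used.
f(n) ∈ Θ(n^4)

Compare the terms by growth order. For large n, n^a · (log n)^b dominates n^a' · (log n)^b' iff a > a', or (a = a' and b > b'). Ranking the 3 terms shows the dominant one is 3 · n^4. Hence f(n) ∈ Θ(n^4).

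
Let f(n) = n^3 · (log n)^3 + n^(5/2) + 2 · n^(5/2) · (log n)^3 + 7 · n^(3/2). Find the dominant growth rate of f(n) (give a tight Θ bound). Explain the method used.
f(n) ∈ Θ(n^3 · (log n)^3)

Compare the terms by growth order. For large n, n^a · (log n)^b dominates n^a' · (log n)^b' iff a > a', or (a = a' and b > b'). Ranking the 4 terms shows the dominant one is n^3 · (log n)^3. Hence f(n) ∈ Θ(n^3 · (log n)^3).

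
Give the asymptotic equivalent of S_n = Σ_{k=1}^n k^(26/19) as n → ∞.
S_n ~ (19/45) · n^(45/19)

Integral comparison: Σ_{k=1}^n k^(26/19) = ∫_0^n x^(26/19) dx + O(n^(26/19)). The integral is n^(1 + 26/19) / (1 + 26/19) = n^((26+19)/19) / ((26+19)/19) = (19/45) · n^(45/19).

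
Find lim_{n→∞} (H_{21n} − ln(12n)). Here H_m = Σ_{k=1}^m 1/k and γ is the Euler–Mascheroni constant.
lim = ln(7/4) + γ

By Euler-Maclaurin, H_m = ln m + γ + O(1/m). So
  H_{21n} − ln(12n) = ln(21n) + γ − ln(12n) + O(1/n)
                       = ln(21/12) + γ + O(1/n).
Hence the limit is ln(21/12) + γ (= ln(7/4)).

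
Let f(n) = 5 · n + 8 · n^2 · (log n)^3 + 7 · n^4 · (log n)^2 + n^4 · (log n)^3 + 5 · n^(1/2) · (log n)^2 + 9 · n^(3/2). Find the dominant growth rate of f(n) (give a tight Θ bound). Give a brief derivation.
f(n) ∈ Θ(n^4 · (log n)^3)

Compare the terms by growth order. For large n, n^a · (log n)^b dominates n^a' · (log n)^b' iff a > a', or (a = a' and b > b'). Ranking the 6 terms shows the dominant one is n^4 · (log n)^3. Hence f(n) ∈ Θ(n^4 · (log n)^3).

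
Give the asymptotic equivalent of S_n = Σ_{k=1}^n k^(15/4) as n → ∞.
S_n ~ (4/19) · n^(19/4)

Integral comparison: Σ_{k=1}^n k^(15/4) = ∫_0^n x^(15/4) dx + O(n^(15/4)). The integral is n^(1 + 15/4) / (1 + 15/4) = n^((15+4)/4) / ((15+4)/4) = (4/19) · n^(19/4).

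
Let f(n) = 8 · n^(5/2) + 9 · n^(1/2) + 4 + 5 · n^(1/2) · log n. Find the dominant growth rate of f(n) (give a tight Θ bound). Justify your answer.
f(n) ∈ Θ(n^(5/2))

Compare the terms by growth order. For large n, n^a · (log n)^b dominates n^a' · (log n)^b' iff a > a', or (a = a' and b > b'). Ranking the 4 terms shows the dominant one is 8 · n^(5/2). Hence f(n) ∈ Θ(n^(5/2)).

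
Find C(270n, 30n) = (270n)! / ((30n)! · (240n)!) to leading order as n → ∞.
C(270n, 30n) ~ (387420489/16777216)^(30n) · sqrt(9/(16π·30n))

Write N = 30n. Apply Stirling to each factorial:
  (9N)! ~ sqrt(2π·9N) · (9N/e)^(9N),
  N! ~ sqrt(2π N) · (N/e)^N,
  (8N)! ~ sqrt(2π·8N) · (8N/e)^(8N).
The exponential factors combine to (9N)^(9N) / (N^N · (8N)^(8N)) = 9^(9N)/8^(8N) = (9^9/8^8)^N = (387420489/16777216)^N.
The square-root prefactors combine to sqrt(2π·9N) / (sqrt(2π N)·sqrt(2π·8N)) = sqrt(9 / (2π·8·N)) = sqrt(9/(16π·30n)).
Substituting N = 30n: C(270n, 30n) ~ (387420489/16777216)^(30n) · sqrt(9/(16π·30n)).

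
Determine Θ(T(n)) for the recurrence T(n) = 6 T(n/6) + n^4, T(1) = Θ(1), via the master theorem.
T(n) = Θ(n^4)

log_6 6 ≈ 1.000. f(n) = n^4 dominates n^(log_6 6) since 4 > 1.000, and the regularity condition a·f(n/b) = 6·(n/6)^4 = (6/1296)·n^4 ≤ c·f(n) holds with c = 6/1296 ≈ 0.00463 < 1. So this is Case 3: T(n) = Θ(f(n)) = Θ(n^4).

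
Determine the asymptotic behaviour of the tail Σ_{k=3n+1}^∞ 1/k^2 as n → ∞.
Σ_{k>3n} 1/k^2 ~ 1/(1 · (3n))

Compare to the integral: ∫_{3n}^∞ x^(−2) dx = [−x^(−1)/1]_{3n}^∞ = 1/((2−1)·(3n)). Euler-Maclaurin then gives
  Σ_{k>3n} 1/k^2 = ∫_{3n}^∞ dx/x^2 − 1/(2·(3n)^2) + O(1/(3n)^3).
(Equivalently this is ζ(2) − Σ_{k≤3n} 1/k^2.)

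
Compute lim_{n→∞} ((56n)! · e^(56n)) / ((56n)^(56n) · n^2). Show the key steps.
lim = 0

Stirling: (56n)! ~ sqrt(2π·56n) · (56n/e)^(56n). Hence
  (56n)! · e^(56n) / (56n)^(56n) ~ sqrt(2π·56n).
Dividing by n^2: sqrt(2π·56n) / n^2 = sqrt(2π·56) · n^((1−4)/2), so the expression behaves like sqrt(2π·56) · n^((1−4)/2) → 0.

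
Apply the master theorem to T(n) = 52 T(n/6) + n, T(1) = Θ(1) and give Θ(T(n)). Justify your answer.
T(n) = Θ(n^(log_6 52))

Master theorem: compare f(n) = n to n^(log_6 52) where log_6 52 ≈ 2.205. Since 1 < log_6 52, we have f(n) = O(n^(log_6 52 − ε)) for some ε > 0 — Case 1. Hence T(n) = Θ(n^(log_6 52)).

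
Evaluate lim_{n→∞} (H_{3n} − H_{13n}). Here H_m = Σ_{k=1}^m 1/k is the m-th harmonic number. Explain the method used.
lim = ln(3/13)

Euler-Maclaurin gives H_m = ln m + γ + 1/(2m) + O(1/m^2). The γ and O(1/m) terms cancel in the difference:
  H_{3n} − H_{13n} = ln(3n) − ln(13n) + O(1/n) = ln(3/13) + O(1/n).
Hence the limit is ln(3/13).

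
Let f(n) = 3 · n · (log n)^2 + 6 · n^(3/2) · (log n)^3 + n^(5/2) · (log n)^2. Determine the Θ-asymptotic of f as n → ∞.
f(n) ∈ Θ(n^(5/2) · (log n)^2)

Compare the terms by growth order. For large n, n^a · (log n)^b dominates n^a' · (log n)^b' iff a > a', or (a = a' and b > b'). Ranking the 3 terms shows the dominant one is n^(5/2) · (log n)^2. Hence f(n) ∈ Θ(n^(5/2) · (log n)^2).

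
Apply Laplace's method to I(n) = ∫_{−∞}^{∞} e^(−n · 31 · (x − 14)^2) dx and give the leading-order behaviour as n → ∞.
I(n) = sqrt(π/(31n))

Here φ(x) = 31 · (x − 14)^2 has its unique minimum at x* = 14 with φ(x*) = 0 and φ''(x*) = 62. Laplace's method gives
  I(n) ~ e^(−n φ(x*)) · sqrt(2π / (n · φ''(x*))) = sqrt(2π / (62n)) = sqrt(π/(31n)).
This is exact: substituting u = (x − 14)·sqrt(31n) gives I(n) = (1/sqrt(31n)) ∫_{−∞}^{∞} e^(−u^2) du = sqrt(π/(31n)).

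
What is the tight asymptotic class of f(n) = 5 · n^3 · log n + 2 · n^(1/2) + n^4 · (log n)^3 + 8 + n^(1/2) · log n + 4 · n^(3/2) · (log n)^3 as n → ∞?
f(n) ∈ Θ(n^4 · (log n)^3)

Compare the terms by growth order. For large n, n^a · (log n)^b dominates n^a' · (log n)^b' iff a > a', or (a = a' and b > b'). Ranking the 6 terms shows the dominant one is n^4 · (log n)^3. Hence f(n) ∈ Θ(n^4 · (log n)^3).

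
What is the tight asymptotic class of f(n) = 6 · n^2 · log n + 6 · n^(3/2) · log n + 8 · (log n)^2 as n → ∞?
f(n) ∈ Θ(n^2 · log n)

Compare the terms by growth order. For large n, n^a · (log n)^b dominates n^a' · (log n)^b' iff a > a', or (a = a' and b > b'). Ranking the 3 terms shows the dominant one is 6 · n^2 · log n. Hence f(n) ∈ Θ(n^2 · log n).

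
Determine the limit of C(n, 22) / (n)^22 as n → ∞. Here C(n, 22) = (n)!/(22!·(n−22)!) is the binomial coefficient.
lim = 1/22! = 1/1124000727777607680000

With N = n → ∞: C(N, 22) / N^22 = [N(N−1)…(N−21)] / (22! · N^22) = (1/22!) · 1 · (1 − 1/n) · … · (1 − 21/n). Each factor → 1 as N → ∞, so the limit is 1/22! = 1/1124000727777607680000.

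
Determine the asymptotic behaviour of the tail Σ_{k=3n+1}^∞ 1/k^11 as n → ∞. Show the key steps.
Σ_{k>3n} 1/k^11 ~ 1/(10 · (3n)^10)

Compare to the integral: ∫_{3n}^∞ x^(−11) dx = [−x^(−10)/10]_{3n}^∞ = 1/((11−1)·(3n)^10). Euler-Maclaurin then gives
  Σ_{k>3n} 1/k^11 = ∫_{3n}^∞ dx/x^11 − 1/(2·(3n)^11) + O(1/(3n)^12).
(Equivalently this is ζ(11) − Σ_{k≤3n} 1/k^11.)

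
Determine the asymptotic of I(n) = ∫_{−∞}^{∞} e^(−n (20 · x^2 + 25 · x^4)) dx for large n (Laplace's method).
I(n) ~ sqrt(π/(20n))

φ(x) = 20 · x^2 + 25 · x^4 has its unique global minimum at x* = 0 (since φ'(x) = 40x + 100x^3 = 0 only at x = 0 for real x with both coefficients positive, and φ → ∞ as |x| → ∞). At x* = 0, φ(0) = 0 and φ''(0) = 40. Laplace's method then gives
  I(n) ~ sqrt(2π / (n · φ''(0))) · e^(−n φ(0)) = sqrt(2π / (40n)) = sqrt(π/(20n)).
The 25 · x^4 term contributes only at subleading order (an O(1/n) relative correction).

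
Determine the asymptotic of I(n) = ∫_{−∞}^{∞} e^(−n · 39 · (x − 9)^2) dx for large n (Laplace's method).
I(n) = sqrt(π/(39n))

Here φ(x) = 39 · (x − 9)^2 has its unique minimum at x* = 9 with φ(x*) = 0 and φ''(x*) = 78. Laplace's method gives
  I(n) ~ e^(−n φ(x*)) · sqrt(2π / (n · φ''(x*))) = sqrt(2π / (78n)) = sqrt(π/(39n)).
This is exact: substituting u = (x − 9)·sqrt(39n) gives I(n) = (1/sqrt(39n)) ∫_{−∞}^{∞} e^(−u^2) du = sqrt(π/(39n)).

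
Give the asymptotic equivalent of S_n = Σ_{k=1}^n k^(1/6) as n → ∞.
S_n ~ (6/7) · n^(7/6)

Integral comparison: Σ_{k=1}^n k^(1/6) = ∫_0^n x^(1/6) dx + O(n^(1/6)). The integral is n^(1 + 1/6) / (1 + 1/6) = n^((1+6)/6) / ((1+6)/6) = (6/7) · n^(7/6).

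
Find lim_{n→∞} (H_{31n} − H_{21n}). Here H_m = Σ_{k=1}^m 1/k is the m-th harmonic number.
lim = ln(31/21)

Euler-Maclaurin gives H_m = ln m + γ + 1/(2m) + O(1/m^2). The γ and O(1/m) terms cancel in the difference:
  H_{31n} − H_{21n} = ln(31n) − ln(21n) + O(1/n) = ln(31/21) + O(1/n).
Hence the limit is ln(31/21).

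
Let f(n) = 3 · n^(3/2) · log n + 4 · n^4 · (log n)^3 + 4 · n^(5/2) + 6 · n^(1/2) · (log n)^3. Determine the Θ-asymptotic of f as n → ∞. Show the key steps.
f(n) ∈ Θ(n^4 · (log n)^3)

Compare the terms by growth order. For large n, n^a · (log n)^b dominates n^a' · (log n)^b' iff a > a', or (a = a' and b > b'). Ranking the 4 terms shows the dominant one is 4 · n^4 · (log n)^3. Hence f(n) ∈ Θ(n^4 · (log n)^3).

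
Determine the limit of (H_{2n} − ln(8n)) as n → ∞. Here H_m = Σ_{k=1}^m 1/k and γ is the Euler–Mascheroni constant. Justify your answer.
lim = −ln 4 + γ

By Euler-Maclaurin, H_m = ln m + γ + O(1/m). So
  H_{2n} − ln(8n) = ln(2n) + γ − ln(8n) + O(1/n)
                       = ln(2/8) + γ + O(1/n).
Hence the limit is ln(2/8) + γ (= −ln 4).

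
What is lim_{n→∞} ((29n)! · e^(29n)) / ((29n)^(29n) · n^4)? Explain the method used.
lim = 0

Stirling: (29n)! ~ sqrt(2π·29n) · (29n/e)^(29n). Hence
  (29n)! · e^(29n) / (29n)^(29n) ~ sqrt(2π·29n).
Dividing by n^4: sqrt(2π·29n) / n^4 = sqrt(2π·29) · n^((1−8)/2), so the expression behaves like sqrt(2π·29) · n^((1−8)/2) → 0.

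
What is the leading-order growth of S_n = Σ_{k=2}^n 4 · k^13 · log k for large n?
S_n ~ 2 · n^14 log n / 7 − n^14 / 49

By integral comparison, S_n = ∫_1^n 4 · x^13 · log x dx + O(n^13 · log n). For the integral, ∫ x^13 log x dx = n^14 log n / 14 − n^14/196 (integration by parts). Hence S_n ~ 2 · n^14 log n / 7 − n^14 / 49.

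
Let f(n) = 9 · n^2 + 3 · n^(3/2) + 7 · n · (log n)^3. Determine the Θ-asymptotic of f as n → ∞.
f(n) ∈ Θ(n^2)

Compare the terms by growth order. For large n, n^a · (log n)^b dominates n^a' · (log n)^b' iff a > a', or (a = a' and b > b'). Ranking the 3 terms shows the dominant one is 9 · n^2. Hence f(n) ∈ Θ(n^2).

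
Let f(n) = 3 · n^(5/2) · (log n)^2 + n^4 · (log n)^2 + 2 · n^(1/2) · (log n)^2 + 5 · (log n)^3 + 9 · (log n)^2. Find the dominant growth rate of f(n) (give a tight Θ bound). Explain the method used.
f(n) ∈ Θ(n^4 · (log n)^2)

Compare the terms by growth order. For large n, n^a · (log n)^b dominates n^a' · (log n)^b' iff a > a', or (a = a' and b > b'). Ranking the 5 terms shows the dominant one is n^4 · (log n)^2. Hence f(n) ∈ Θ(n^4 · (log n)^2).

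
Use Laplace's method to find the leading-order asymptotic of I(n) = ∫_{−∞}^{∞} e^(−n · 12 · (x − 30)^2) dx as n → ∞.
I(n) = sqrt(π/(12n))

Here φ(x) = 12 · (x − 30)^2 has its unique minimum at x* = 30 with φ(x*) = 0 and φ''(x*) = 24. Laplace's method gives
  I(n) ~ e^(−n φ(x*)) · sqrt(2π / (n · φ''(x*))) = sqrt(2π / (24n)) = sqrt(π/(12n)).
This is exact: substituting u = (x − 30)·sqrt(12n) gives I(n) = (1/sqrt(12n)) ∫_{−∞}^{∞} e^(−u^2) du = sqrt(π/(12n)).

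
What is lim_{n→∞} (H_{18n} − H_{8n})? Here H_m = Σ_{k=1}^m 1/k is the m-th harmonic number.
lim = ln(18/8) = ln(9/4)

Euler-Maclaurin gives H_m = ln m + γ + 1/(2m) + O(1/m^2). The γ and O(1/m) terms cancel in the difference:
  H_{18n} − H_{8n} = ln(18n) − ln(8n) + O(1/n) = ln(18/8) + O(1/n).
Hence the limit is ln(18/8) = ln(9/4).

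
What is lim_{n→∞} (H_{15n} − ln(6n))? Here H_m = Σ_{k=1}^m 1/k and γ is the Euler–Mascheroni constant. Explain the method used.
lim = ln(5/2) + γ

By Euler-Maclaurin, H_m = ln m + γ + O(1/m). So
  H_{15n} − ln(6n) = ln(15n) + γ − ln(6n) + O(1/n)
                       = ln(15/6) + γ + O(1/n).
Hence the limit is ln(15/6) + γ (= ln(5/2)).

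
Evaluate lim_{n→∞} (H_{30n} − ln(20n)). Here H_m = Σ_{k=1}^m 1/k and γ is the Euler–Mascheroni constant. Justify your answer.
lim = ln(3/2) + γ

By Euler-Maclaurin, H_m = ln m + γ + O(1/m). So
  H_{30n} − ln(20n) = ln(30n) + γ − ln(20n) + O(1/n)
                       = ln(30/20) + γ + O(1/n).
Hence the limit is ln(30/20) + γ (= ln(3/2)).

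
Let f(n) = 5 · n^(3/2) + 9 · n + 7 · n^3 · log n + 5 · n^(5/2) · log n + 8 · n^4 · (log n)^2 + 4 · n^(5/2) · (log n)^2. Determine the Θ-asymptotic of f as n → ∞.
f(n) ∈ Θ(n^4 · (log n)^2)

Compare the terms by growth order. For large n, n^a · (log n)^b dominates n^a' · (log n)^b' iff a > a', or (a = a' and b > b'). Ranking the 6 terms shows the dominant one is 8 · n^4 · (log n)^2. Hence f(n) ∈ Θ(n^4 · (log n)^2).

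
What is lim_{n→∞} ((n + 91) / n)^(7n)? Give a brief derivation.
lim = e^637

Rewrite as (1 + 91/n)^(7n). By the standard limit (1 + x/n)^n → e^x, we have (1 + 91/n)^n → e^91, and raising to the 7th power gives e^637.
More precisely, ln[(1 + 91/n)^(7n)] = 7n · ln(1 + 91/n) = 7n · (91/n + O(1/n^2)) = 637 + O(1/n) → 637.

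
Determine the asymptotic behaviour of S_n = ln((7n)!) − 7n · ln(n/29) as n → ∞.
S_n ~ 7n · (ln 203 − 1) + O(ln n)

Stirling: ln((7n)!) = 7n ln(7n) − 7n + O(ln n).
  S_n = 7n ln(7n) − 7n − 7n ln(n/29) + O(ln n)
      = 7n ln(7n) − 7n ln n + 7n ln 29 − 7n + O(ln n)
      = 7n ln 7 + 7n ln 29 − 7n + O(ln n)
      = 7n (ln 203 − 1) + O(ln n).
Numerically ln(203) − 1 ≈ 4.3132.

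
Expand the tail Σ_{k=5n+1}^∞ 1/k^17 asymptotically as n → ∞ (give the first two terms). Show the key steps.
Σ_{k>5n} 1/k^17 = 1/(16 · (5n)^16) − 1/(2 · (5n)^17) + O(1/(5n)^18)

Compare to the integral: ∫_{5n}^∞ x^(−17) dx = [−x^(−16)/16]_{5n}^∞ = 1/((17−1)·(5n)^16). The Euler-Maclaurin correction adds −f(5n)/2 = −1/(2·(5n)^17). Euler-Maclaurin then gives
  Σ_{k>5n} 1/k^17 = ∫_{5n}^∞ dx/x^17 − 1/(2·(5n)^17) + O(1/(5n)^18).
(Equivalently this is ζ(17) − Σ_{k≤5n} 1/k^17.)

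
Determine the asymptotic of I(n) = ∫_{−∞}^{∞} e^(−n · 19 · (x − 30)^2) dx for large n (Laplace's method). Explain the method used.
I(n) = sqrt(π/(19n))

Here φ(x) = 19 · (x − 30)^2 has its unique minimum at x* = 30 with φ(x*) = 0 and φ''(x*) = 38. Laplace's method gives
  I(n) ~ e^(−n φ(x*)) · sqrt(2π / (n · φ''(x*))) = sqrt(2π / (38n)) = sqrt(π/(19n)).
This is exact: substituting u = (x − 30)·sqrt(19n) gives I(n) = (1/sqrt(19n)) ∫_{−∞}^{∞} e^(−u^2) du = sqrt(π/(19n)).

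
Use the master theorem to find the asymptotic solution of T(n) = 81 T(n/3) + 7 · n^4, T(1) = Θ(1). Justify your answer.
T(n) = Θ(n^4 log n)

log_3 81 = 4, and f(n) = 7 · n^4 = Θ(n^(log_3 81)). This is Case 2 of the master theorem: T(n) = Θ(f(n) · log n) = Θ(n^4 log n).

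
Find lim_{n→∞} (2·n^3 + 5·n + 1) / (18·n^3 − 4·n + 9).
lim = 2/18 = 1/9

For large n the leading n^3 terms dominate both numerator and denominator. Dividing top and bottom by n^3, every other term tends to 0, leaving 2/18 = 1/9.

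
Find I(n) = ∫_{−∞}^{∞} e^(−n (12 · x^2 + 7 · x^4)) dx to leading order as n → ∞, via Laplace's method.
I(n) ~ sqrt(π/(12n))

φ(x) = 12 · x^2 + 7 · x^4 has its unique global minimum at x* = 0 (since φ'(x) = 24x + 28x^3 = 0 only at x = 0 for real x with both coefficients positive, and φ → ∞ as |x| → ∞). At x* = 0, φ(0) = 0 and φ''(0) = 24. Laplace's method then gives
  I(n) ~ sqrt(2π / (n · φ''(0))) · e^(−n φ(0)) = sqrt(2π / (24n)) = sqrt(π/(12n)).
The 7 · x^4 term contributes only at subleading order (an O(1/n) relative correction).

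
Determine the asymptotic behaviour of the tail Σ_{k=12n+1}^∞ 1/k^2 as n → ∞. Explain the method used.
Σ_{k>12n} 1/k^2 ~ 1/(1 · (12n))

Compare to the integral: ∫_{12n}^∞ x^(−2) dx = [−x^(−1)/1]_{12n}^∞ = 1/((2−1)·(12n)). Euler-Maclaurin then gives
  Σ_{k>12n} 1/k^2 = ∫_{12n}^∞ dx/x^2 − 1/(2·(12n)^2) + O(1/(12n)^3).
(Equivalently this is ζ(2) − Σ_{k≤12n} 1/k^2.)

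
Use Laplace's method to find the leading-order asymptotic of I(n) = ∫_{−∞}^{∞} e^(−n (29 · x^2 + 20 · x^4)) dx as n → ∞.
I(n) ~ sqrt(π/(29n))

φ(x) = 29 · x^2 + 20 · x^4 has its unique global minimum at x* = 0 (since φ'(x) = 58x + 80x^3 = 0 only at x = 0 for real x with both coefficients positive, and φ → ∞ as |x| → ∞). At x* = 0, φ(0) = 0 and φ''(0) = 58. Laplace's method then gives
  I(n) ~ sqrt(2π / (n · φ''(0))) · e^(−n φ(0)) = sqrt(2π / (58n)) = sqrt(π/(29n)).
The 20 · x^4 term contributes only at subleading order (an O(1/n) relative correction).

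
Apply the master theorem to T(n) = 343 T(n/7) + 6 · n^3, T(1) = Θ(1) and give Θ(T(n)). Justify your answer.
T(n) = Θ(n^3 log n)

log_7 343 = 3, and f(n) = 6 · n^3 = Θ(n^(log_7 343)). This is Case 2 of the master theorem: T(n) = Θ(f(n) · log n) = Θ(n^3 log n).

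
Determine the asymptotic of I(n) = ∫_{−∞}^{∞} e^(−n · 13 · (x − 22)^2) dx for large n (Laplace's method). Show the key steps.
I(n) = sqrt(π/(13n))

Here φ(x) = 13 · (x − 22)^2 has its unique minimum at x* = 22 with φ(x*) = 0 and φ''(x*) = 26. Laplace's method gives
  I(n) ~ e^(−n φ(x*)) · sqrt(2π / (n · φ''(x*))) = sqrt(2π / (26n)) = sqrt(π/(13n)).
This is exact: substituting u = (x − 22)·sqrt(13n) gives I(n) = (1/sqrt(13n)) ∫_{−∞}^{∞} e^(−u^2) du = sqrt(π/(13n)).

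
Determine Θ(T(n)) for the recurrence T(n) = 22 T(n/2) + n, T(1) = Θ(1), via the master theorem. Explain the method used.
T(n) = Θ(n^(log_2 22))

Master theorem: compare f(n) = n to n^(log_2 22) where log_2 22 ≈ 4.459. Since 1 < log_2 22, we have f(n) = O(n^(log_2 22 − ε)) for some ε > 0 — Case 1. Hence T(n) = Θ(n^(log_2 22)).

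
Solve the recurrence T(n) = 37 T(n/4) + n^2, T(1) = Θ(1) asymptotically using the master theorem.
T(n) = Θ(n^(log_4 37))

Master theorem: compare f(n) = n^2 to n^(log_4 37) where log_4 37 ≈ 2.605. Since 2 < log_4 37, we have f(n) = O(n^(log_4 37 − ε)) for some ε > 0 — Case 1. Hence T(n) = Θ(n^(log_4 37)).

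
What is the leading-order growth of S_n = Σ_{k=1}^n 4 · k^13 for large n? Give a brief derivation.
S_n ~ 2 · n^14 / 7

By integral comparison (Euler-Maclaurin), Σ_{k=1}^n 4 · k^13 = 4 · ∫_0^n x^13 dx + O(n^13) = 4 · n^14/14 = 2 · n^14 / 7 + O(n^13). (Equivalently, Faulhaber's formula gives the same leading term.)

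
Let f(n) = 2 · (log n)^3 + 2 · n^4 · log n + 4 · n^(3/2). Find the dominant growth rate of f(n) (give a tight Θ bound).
f(n) ∈ Θ(n^4 · log n)

Compare the terms by growth order. For large n, n^a · (log n)^b dominates n^a' · (log n)^b' iff a > a', or (a = a' and b > b'). Ranking the 3 terms shows the dominant one is 2 · n^4 · log n. Hence f(n) ∈ Θ(n^4 · log n).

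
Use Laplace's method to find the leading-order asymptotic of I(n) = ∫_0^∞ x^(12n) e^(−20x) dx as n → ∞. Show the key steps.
I(n) ~ (sqrt(2π·12n) / 20) · (12n/(20e))^(12n)

Write the integrand as exp(12n ln x − 20x) and set f(x) = 12n ln x − 20x. Then f'(x) = 12n/x − 20 = 0 at x* = 12n/20, and f''(x*) = −12n/x*^2 = −20^2/(12n). Laplace's method (interior maximum) gives
  I(n) ~ e^(f(x*)) · sqrt(2π / |f''(x*)|)
        = exp(12n ln(12n/20) − 12n) · sqrt(2π · 12n / 20^2)
        = (12n/20)^(12n) e^(−12n) · sqrt(2π·12n) / 20
        = (sqrt(2π·12n) / 20) · (12n/(20e))^(12n).
This matches Γ(12n+1)/20^(12n+1) with Stirling applied to Γ.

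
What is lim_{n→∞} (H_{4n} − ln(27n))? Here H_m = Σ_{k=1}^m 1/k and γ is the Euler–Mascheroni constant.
lim = ln(4/27) + γ

By Euler-Maclaurin, H_m = ln m + γ + O(1/m). So
  H_{4n} − ln(27n) = ln(4n) + γ − ln(27n) + O(1/n)
                       = ln(4/27) + γ + O(1/n).
Hence the limit is ln(4/27) + γ.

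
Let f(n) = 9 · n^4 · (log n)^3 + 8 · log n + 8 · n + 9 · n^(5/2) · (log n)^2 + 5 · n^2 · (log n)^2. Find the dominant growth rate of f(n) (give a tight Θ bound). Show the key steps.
f(n) ∈ Θ(n^4 · (log n)^3)

Compare the terms by growth order. For large n, n^a · (log n)^b dominates n^a' · (log n)^b' iff a > a', or (a = a' and b > b'). Ranking the 5 terms shows the dominant one is 9 · n^4 · (log n)^3. Hence f(n) ∈ Θ(n^4 · (log n)^3).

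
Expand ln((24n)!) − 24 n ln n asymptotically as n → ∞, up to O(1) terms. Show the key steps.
ln((24n)!) − 24 n ln n = 24(ln 24 − 1) n + (1/2) ln(2π·24n) + O(1/n)

Stirling: ln((24n)!) = 24n ln(24n) − 24n + (1/2) ln(2π·24n) + O(1/n).
Since 24n ln(24n) = 24n ln n + 24n ln 24, subtracting 24n ln n cancels the n ln n term exactly. What remains is 24(ln 24 − 1) n + (1/2) ln(2π·24n) + O(1/n).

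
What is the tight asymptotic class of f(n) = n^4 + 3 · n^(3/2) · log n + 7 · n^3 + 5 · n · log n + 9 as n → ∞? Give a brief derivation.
f(n) ∈ Θ(n^4)

Compare the terms by growth order. For large n, n^a · (log n)^b dominates n^a' · (log n)^b' iff a > a', or (a = a' and b > b'). Ranking the 5 terms shows the dominant one is n^4. Hence f(n) ∈ Θ(n^4).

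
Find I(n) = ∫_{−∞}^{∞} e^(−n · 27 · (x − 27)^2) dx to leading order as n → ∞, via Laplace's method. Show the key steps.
I(n) = sqrt(π/(27n))

Here φ(x) = 27 · (x − 27)^2 has its unique minimum at x* = 27 with φ(x*) = 0 and φ''(x*) = 54. Laplace's method gives
  I(n) ~ e^(−n φ(x*)) · sqrt(2π / (n · φ''(x*))) = sqrt(2π / (54n)) = sqrt(π/(27n)).
This is exact: substituting u = (x − 27)·sqrt(27n) gives I(n) = (1/sqrt(27n)) ∫_{−∞}^{∞} e^(−u^2) du = sqrt(π/(27n)).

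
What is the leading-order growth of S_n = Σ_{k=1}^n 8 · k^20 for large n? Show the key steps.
S_n ~ 8 · n^21 / 21

By integral comparison (Euler-Maclaurin), Σ_{k=1}^n 8 · k^20 = 8 · ∫_0^n x^20 dx + O(n^20) = 8 · n^21/21 + O(n^20). (Equivalently, Faulhaber's formula gives the same leading term.)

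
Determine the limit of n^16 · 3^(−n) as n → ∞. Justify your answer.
lim = 0

Exponentials with base > 1 dominate every fixed polynomial: for any fixed c, n^c / 3^n → 0 as n → ∞ (e.g. by the ratio test, or by writing 3^n = e^(n ln 3) and noting e^(n ln 3) / n^c → ∞). Hence n^16 · 3^(−n) = n^16 / 3^n → 0.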